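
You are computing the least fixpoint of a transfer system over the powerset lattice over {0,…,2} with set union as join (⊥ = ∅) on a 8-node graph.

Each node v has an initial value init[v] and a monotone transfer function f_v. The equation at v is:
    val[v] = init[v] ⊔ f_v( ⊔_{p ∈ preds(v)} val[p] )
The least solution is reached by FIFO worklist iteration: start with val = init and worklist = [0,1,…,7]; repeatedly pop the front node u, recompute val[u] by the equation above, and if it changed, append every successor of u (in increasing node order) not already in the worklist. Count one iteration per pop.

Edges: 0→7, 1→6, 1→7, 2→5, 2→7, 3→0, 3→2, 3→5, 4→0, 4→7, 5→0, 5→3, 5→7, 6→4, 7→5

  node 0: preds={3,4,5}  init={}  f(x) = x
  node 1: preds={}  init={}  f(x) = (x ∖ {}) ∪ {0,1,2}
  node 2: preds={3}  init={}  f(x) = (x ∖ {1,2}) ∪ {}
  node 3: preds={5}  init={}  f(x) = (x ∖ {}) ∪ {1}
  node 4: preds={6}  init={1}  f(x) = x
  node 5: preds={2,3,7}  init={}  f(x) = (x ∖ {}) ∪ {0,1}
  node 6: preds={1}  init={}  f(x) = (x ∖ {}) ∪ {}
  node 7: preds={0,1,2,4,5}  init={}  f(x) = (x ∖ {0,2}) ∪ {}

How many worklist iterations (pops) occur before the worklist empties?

18

Iteration log — 18 steps:
  step 1. node 0  ⊔preds={1}  new={1}  old={}  +wl: 
  step 2. node 1  ⊔preds={}  new={0,1,2}  old={}  +wl: 
  step 3. node 2  ⊔preds={}  new={}  stable
  step 4. node 3  ⊔preds={}  new={1}  old={}  +wl: 0,2
  step 5. node 4  ⊔preds={}  new={1}  stable
  step 6. node 5  ⊔preds={1}  new={0,1}  old={}  +wl: 3
  step 7. node 6  ⊔preds={0,1,2}  new={0,1,2}  old={}  +wl: 4
  step 8. node 7  ⊔preds={0,1,2}  new={1}  old={}  +wl: 5
  step 9. node 0  ⊔preds={0,1}  new={0,1}  old={1}  +wl: 7
  step 10. node 2  ⊔preds={1}  new={}  stable
  step 11. node 3  ⊔preds={0,1}  new={0,1}  old={1}  +wl: 0,2
  step 12. node 4  ⊔preds={0,1,2}  new={0,1,2}  old={1}  +wl: 
  step 13. node 5  ⊔preds={0,1}  new={0,1}  stable
  step 14. node 7  ⊔preds={0,1,2}  new={1}  stable
  step 15. node 0  ⊔preds={0,1,2}  new={0,1,2}  old={0,1}  +wl: 7
  step 16. node 2  ⊔preds={0,1}  new={0}  old={}  +wl: 5
  step 17. node 7  ⊔preds={0,1,2}  new={1}  stable
  step 18. node 5  ⊔preds={0,1}  new={0,1}  stable

Least fixpoint reached:
  node 0: {0,1,2}
  node 1: {0,1,2}
  node 2: {0}
  node 3: {0,1}
  node 4: {0,1,2}
  node 5: {0,1}
  node 6: {0,1,2}
  node 7: {1}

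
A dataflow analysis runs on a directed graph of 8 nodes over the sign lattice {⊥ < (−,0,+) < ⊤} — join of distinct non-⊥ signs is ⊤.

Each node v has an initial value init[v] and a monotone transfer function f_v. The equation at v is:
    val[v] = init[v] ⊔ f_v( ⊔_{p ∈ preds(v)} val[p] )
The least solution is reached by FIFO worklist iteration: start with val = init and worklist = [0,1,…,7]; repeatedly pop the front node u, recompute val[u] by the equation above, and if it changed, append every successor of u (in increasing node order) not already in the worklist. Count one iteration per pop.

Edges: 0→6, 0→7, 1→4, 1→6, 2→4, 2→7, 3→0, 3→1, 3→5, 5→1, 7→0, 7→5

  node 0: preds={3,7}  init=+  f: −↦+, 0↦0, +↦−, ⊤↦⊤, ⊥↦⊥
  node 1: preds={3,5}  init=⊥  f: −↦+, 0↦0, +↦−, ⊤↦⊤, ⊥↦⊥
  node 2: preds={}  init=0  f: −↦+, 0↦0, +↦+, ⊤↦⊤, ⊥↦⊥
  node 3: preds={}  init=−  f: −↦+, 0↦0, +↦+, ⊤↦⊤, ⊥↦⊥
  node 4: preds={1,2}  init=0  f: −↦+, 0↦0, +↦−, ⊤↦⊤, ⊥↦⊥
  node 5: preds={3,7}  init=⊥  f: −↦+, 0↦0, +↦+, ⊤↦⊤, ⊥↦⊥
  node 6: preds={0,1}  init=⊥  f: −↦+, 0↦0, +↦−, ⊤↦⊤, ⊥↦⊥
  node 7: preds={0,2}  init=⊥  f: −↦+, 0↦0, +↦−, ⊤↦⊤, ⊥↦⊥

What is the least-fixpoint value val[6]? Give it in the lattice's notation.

⊤

Trace (15 dequeues):
  [1] u=0 | in − | out + | ==
  [2] u=1 | in − | out + | prev ⊥ | push {}
  [3] u=2 | in ⊥ | out 0 | ==
  [4] u=3 | in ⊥ | out − | ==
  [5] u=4 | in ⊤ | out ⊤ | prev 0 | push {}
  [6] u=5 | in − | out + | prev ⊥ | push {1}
  [7] u=6 | in + | out − | prev ⊥ | push {}
  [8] u=7 | in ⊤ | out ⊤ | prev ⊥ | push {0,5}
  [9] u=1 | in ⊤ | out ⊤ | prev + | push {4,6}
  [10] u=0 | in ⊤ | out ⊤ | prev + | push {7}
  [11] u=5 | in ⊤ | out ⊤ | prev + | push {1}
  [12] u=4 | in ⊤ | out ⊤ | ==
  [13] u=6 | in ⊤ | out ⊤ | prev − | push {}
  [14] u=7 | in ⊤ | out ⊤ | ==
  [15] u=1 | in ⊤ | out ⊤ | ==

Converged values:
  [0] ⊤
  [1] ⊤
  [2] 0
  [3] −
  [4] ⊤
  [5] ⊤
  [6] ⊤
  [7] ⊤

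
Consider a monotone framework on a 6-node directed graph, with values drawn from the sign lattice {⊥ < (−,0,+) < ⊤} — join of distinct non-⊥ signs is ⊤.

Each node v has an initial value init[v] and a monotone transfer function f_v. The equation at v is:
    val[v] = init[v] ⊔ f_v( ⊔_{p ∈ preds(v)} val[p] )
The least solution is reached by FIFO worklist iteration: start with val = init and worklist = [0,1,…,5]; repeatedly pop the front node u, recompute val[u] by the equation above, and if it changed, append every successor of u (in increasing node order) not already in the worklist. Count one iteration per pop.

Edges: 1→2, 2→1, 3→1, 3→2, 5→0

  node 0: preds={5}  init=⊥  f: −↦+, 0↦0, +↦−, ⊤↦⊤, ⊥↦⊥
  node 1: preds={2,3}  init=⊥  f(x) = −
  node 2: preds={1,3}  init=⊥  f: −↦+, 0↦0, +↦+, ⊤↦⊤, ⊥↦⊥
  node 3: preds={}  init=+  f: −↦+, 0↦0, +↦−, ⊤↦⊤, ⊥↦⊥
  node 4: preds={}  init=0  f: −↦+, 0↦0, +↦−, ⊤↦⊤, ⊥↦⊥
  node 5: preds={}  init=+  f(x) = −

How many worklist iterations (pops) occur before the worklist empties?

8

Trace (8 dequeues):
  [1] u=0 | in + | out − | prev ⊥ | push {}
  [2] u=1 | in + | out − | prev ⊥ | push {}
  [3] u=2 | in ⊤ | out ⊤ | prev ⊥ | push {1}
  [4] u=3 | in ⊥ | out + | ==
  [5] u=4 | in ⊥ | out 0 | ==
  [6] u=5 | in ⊥ | out ⊤ | prev + | push {0}
  [7] u=1 | in ⊤ | out − | ==
  [8] u=0 | in ⊤ | out ⊤ | prev − | push {}

Converged values:
  [0] ⊤
  [1] −
  [2] ⊤
  [3] +
  [4] 0
  [5] ⊤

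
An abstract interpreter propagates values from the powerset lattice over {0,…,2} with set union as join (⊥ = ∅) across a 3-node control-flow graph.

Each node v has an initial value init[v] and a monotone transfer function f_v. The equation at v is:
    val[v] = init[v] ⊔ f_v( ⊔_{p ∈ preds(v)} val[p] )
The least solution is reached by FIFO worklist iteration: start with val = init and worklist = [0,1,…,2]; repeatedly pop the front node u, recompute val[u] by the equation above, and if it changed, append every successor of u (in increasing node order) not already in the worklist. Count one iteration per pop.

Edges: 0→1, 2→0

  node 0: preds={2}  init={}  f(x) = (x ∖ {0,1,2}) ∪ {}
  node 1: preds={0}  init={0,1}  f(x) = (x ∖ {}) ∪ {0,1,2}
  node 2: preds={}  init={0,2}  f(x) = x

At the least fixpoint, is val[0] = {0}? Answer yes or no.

Trace (3 dequeues):
  [1] u=0 | in {0,2} | out {} | ==
  [2] u=1 | in {} | out {0,1,2} | prev {0,1} | push {}
  [3] u=2 | in {} | out {0,2} | ==

Converged values:
  [0] {}
  [1] {0,1,2}
  [2] {0,2}

no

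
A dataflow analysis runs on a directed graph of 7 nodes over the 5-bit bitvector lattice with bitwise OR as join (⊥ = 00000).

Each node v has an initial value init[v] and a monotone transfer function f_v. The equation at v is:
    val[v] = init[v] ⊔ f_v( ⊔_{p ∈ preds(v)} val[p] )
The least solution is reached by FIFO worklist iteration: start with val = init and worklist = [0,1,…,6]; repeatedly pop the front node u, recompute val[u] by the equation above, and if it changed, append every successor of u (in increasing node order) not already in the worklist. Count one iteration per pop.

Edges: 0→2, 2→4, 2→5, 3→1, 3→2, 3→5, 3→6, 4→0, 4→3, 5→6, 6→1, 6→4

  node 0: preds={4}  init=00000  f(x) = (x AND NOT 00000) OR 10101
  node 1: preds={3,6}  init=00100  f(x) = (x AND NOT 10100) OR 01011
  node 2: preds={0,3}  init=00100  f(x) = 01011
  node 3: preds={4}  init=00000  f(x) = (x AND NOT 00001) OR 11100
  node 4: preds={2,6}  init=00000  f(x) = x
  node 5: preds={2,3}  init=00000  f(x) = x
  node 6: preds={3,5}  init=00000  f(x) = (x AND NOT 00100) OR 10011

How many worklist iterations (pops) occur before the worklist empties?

18

Iteration log — 18 steps:
  step 1. node 0  ⊔preds=00000  new=10101  old=00000  +wl: 
  step 2. node 1  ⊔preds=00000  new=01111  old=00100  +wl: 
  step 3. node 2  ⊔preds=10101  new=01111  old=00100  +wl: 
  step 4. node 3  ⊔preds=00000  new=11100  old=00000  +wl: 1,2
  step 5. node 4  ⊔preds=01111  new=01111  old=00000  +wl: 0,3
  step 6. node 5  ⊔preds=11111  new=11111  old=00000  +wl: 
  step 7. node 6  ⊔preds=11111  new=11011  old=00000  +wl: 4
  step 8. node 1  ⊔preds=11111  new=01111  stable
  step 9. node 2  ⊔preds=11101  new=01111  stable
  step 10. node 0  ⊔preds=01111  new=11111  old=10101  +wl: 2
  step 11. node 3  ⊔preds=01111  new=11110  old=11100  +wl: 1,5,6
  step 12. node 4  ⊔preds=11111  new=11111  old=01111  +wl: 0,3
  step 13. node 2  ⊔preds=11111  new=01111  stable
  step 14. node 1  ⊔preds=11111  new=01111  stable
  step 15. node 5  ⊔preds=11111  new=11111  stable
  step 16. node 6  ⊔preds=11111  new=11011  stable
  step 17. node 0  ⊔preds=11111  new=11111  stable
  step 18. node 3  ⊔preds=11111  new=11110  stable

Least fixpoint reached:
  node 0: 11111
  node 1: 01111
  node 2: 01111
  node 3: 11110
  node 4: 11111
  node 5: 11111
  node 6: 11011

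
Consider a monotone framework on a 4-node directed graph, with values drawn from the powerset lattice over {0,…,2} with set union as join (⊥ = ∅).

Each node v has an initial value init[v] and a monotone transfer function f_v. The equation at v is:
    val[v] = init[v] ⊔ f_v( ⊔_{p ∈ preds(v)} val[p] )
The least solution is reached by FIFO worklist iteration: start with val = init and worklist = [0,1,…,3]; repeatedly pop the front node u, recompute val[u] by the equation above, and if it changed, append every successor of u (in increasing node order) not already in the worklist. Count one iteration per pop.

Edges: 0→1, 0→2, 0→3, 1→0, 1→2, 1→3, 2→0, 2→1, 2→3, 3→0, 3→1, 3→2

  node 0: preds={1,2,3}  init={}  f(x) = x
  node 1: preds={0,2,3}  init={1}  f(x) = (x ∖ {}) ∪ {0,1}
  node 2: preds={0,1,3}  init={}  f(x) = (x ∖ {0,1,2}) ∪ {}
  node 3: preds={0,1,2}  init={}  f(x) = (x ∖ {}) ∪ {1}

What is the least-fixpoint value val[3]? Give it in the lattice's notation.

Iteration log — 8 steps:
  step 1. node 0  ⊔preds={1}  new={1}  old={}  +wl: 
  step 2. node 1  ⊔preds={1}  new={0,1}  old={1}  +wl: 0
  step 3. node 2  ⊔preds={0,1}  new={}  stable
  step 4. node 3  ⊔preds={0,1}  new={0,1}  old={}  +wl: 1,2
  step 5. node 0  ⊔preds={0,1}  new={0,1}  old={1}  +wl: 3
  step 6. node 1  ⊔preds={0,1}  new={0,1}  stable
  step 7. node 2  ⊔preds={0,1}  new={}  stable
  step 8. node 3  ⊔preds={0,1}  new={0,1}  stable

Least fixpoint reached:
  node 0: {0,1}
  node 1: {0,1}
  node 2: {}
  node 3: {0,1}

{0,1}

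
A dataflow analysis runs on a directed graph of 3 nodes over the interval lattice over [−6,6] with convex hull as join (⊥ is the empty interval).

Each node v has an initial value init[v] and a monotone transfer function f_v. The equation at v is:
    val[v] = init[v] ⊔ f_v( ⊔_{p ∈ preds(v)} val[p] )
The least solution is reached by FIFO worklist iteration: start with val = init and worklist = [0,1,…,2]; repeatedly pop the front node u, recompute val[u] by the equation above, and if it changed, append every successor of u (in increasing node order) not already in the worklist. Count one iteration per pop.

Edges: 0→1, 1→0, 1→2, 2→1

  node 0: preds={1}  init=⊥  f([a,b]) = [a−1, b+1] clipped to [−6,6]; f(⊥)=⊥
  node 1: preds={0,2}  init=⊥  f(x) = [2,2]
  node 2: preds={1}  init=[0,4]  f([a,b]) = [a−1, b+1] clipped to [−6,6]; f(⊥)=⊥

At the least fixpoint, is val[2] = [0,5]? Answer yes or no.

no

Trace (5 dequeues):
  [1] u=0 | in ⊥ | out ⊥ | ==
  [2] u=1 | in [0,4] | out [2,2] | prev ⊥ | push {0}
  [3] u=2 | in [2,2] | out [0,4] | ==
  [4] u=0 | in [2,2] | out [1,3] | prev ⊥ | push {1}
  [5] u=1 | in [0,4] | out [2,2] | ==

Converged values:
  [0] [1,3]
  [1] [2,2]
  [2] [0,4]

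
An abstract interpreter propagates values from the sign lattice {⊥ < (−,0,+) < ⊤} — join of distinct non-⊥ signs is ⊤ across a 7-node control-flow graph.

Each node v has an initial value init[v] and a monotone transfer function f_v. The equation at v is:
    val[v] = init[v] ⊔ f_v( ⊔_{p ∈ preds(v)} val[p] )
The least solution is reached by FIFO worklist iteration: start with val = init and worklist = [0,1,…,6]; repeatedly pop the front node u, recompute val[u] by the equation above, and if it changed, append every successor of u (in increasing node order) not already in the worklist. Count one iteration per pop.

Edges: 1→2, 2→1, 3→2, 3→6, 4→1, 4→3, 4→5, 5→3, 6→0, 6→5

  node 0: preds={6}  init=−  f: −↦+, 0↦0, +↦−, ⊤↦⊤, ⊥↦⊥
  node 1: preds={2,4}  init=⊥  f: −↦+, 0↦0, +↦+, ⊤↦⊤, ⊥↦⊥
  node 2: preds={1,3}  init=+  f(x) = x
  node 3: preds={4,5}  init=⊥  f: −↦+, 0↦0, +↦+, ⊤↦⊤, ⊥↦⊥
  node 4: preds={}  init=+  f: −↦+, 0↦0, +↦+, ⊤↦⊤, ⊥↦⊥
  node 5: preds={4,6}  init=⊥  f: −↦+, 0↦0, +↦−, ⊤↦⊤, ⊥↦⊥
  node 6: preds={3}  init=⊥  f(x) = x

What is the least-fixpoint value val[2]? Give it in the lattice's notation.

Worklist (18 pops):
  #1 pop 0: in=⊥ → − (no change)
  #2 pop 1: in=+ → + (was ⊥); enqueue []
  #3 pop 2: in=+ → + (no change)
  #4 pop 3: in=+ → + (was ⊥); enqueue [2]
  #5 pop 4: in=⊥ → + (no change)
  #6 pop 5: in=+ → − (was ⊥); enqueue [3]
  #7 pop 6: in=+ → + (was ⊥); enqueue [0,5]
  #8 pop 2: in=+ → + (no change)
  #9 pop 3: in=⊤ → ⊤ (was +); enqueue [2,6]
  #10 pop 0: in=+ → − (no change)
  #11 pop 5: in=+ → − (no change)
  #12 pop 2: in=⊤ → ⊤ (was +); enqueue [1]
  #13 pop 6: in=⊤ → ⊤ (was +); enqueue [0,5]
  #14 pop 1: in=⊤ → ⊤ (was +); enqueue [2]
  #15 pop 0: in=⊤ → ⊤ (was −); enqueue []
  #16 pop 5: in=⊤ → ⊤ (was −); enqueue [3]
  #17 pop 2: in=⊤ → ⊤ (no change)
  #18 pop 3: in=⊤ → ⊤ (no change)

Fixpoint:
  val[0] = ⊤
  val[1] = ⊤
  val[2] = ⊤
  val[3] = ⊤
  val[4] = +
  val[5] = ⊤
  val[6] = ⊤

⊤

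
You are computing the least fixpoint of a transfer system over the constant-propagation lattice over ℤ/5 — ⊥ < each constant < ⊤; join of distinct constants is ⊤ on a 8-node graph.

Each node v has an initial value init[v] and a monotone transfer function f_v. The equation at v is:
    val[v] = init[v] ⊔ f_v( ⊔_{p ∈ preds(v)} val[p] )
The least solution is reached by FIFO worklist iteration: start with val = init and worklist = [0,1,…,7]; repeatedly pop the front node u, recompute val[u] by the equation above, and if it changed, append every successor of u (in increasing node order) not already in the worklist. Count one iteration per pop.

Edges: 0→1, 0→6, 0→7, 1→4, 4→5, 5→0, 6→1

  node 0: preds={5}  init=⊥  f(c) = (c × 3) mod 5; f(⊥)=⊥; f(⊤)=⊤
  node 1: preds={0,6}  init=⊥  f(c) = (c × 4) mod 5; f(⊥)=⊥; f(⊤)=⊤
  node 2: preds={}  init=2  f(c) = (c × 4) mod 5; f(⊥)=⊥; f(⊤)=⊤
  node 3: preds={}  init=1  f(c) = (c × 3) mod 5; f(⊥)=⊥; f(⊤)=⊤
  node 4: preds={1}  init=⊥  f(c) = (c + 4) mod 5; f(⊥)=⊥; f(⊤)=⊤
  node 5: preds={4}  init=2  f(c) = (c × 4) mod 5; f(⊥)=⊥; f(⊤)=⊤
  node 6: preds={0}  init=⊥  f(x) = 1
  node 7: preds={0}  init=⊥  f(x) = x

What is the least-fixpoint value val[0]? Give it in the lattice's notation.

1

Worklist (9 pops):
  #1 pop 0: in=2 → 1 (was ⊥); enqueue []
  #2 pop 1: in=1 → 4 (was ⊥); enqueue []
  #3 pop 2: in=⊥ → 2 (no change)
  #4 pop 3: in=⊥ → 1 (no change)
  #5 pop 4: in=4 → 3 (was ⊥); enqueue []
  #6 pop 5: in=3 → 2 (no change)
  #7 pop 6: in=1 → 1 (was ⊥); enqueue [1]
  #8 pop 7: in=1 → 1 (was ⊥); enqueue []
  #9 pop 1: in=1 → 4 (no change)

Fixpoint:
  val[0] = 1
  val[1] = 4
  val[2] = 2
  val[3] = 1
  val[4] = 3
  val[5] = 2
  val[6] = 1
  val[7] = 1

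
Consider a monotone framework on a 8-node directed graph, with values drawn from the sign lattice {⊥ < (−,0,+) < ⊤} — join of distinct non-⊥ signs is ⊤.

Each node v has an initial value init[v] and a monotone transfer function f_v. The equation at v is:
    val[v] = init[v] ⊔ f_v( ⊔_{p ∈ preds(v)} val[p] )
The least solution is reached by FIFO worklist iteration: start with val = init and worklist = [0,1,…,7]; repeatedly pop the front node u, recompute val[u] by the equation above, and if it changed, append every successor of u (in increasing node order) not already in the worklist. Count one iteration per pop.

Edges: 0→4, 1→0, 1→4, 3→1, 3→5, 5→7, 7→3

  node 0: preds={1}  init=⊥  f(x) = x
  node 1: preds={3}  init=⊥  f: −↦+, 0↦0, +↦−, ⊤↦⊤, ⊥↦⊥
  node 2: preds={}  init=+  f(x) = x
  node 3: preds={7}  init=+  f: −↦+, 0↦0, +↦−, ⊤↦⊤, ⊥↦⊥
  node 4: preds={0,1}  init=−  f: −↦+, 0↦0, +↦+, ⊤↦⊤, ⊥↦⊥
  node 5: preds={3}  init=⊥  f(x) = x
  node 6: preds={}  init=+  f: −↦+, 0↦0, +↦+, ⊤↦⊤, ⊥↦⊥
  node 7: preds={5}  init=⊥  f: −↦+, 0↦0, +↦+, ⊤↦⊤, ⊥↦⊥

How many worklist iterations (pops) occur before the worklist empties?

Trace (17 dequeues):
  [1] u=0 | in ⊥ | out ⊥ | ==
  [2] u=1 | in + | out − | prev ⊥ | push {0}
  [3] u=2 | in ⊥ | out + | ==
  [4] u=3 | in ⊥ | out + | ==
  [5] u=4 | in − | out ⊤ | prev − | push {}
  [6] u=5 | in + | out + | prev ⊥ | push {}
  [7] u=6 | in ⊥ | out + | ==
  [8] u=7 | in + | out + | prev ⊥ | push {3}
  [9] u=0 | in − | out − | prev ⊥ | push {4}
  [10] u=3 | in + | out ⊤ | prev + | push {1,5}
  [11] u=4 | in − | out ⊤ | ==
  [12] u=1 | in ⊤ | out ⊤ | prev − | push {0,4}
  [13] u=5 | in ⊤ | out ⊤ | prev + | push {7}
  [14] u=0 | in ⊤ | out ⊤ | prev − | push {}
  [15] u=4 | in ⊤ | out ⊤ | ==
  [16] u=7 | in ⊤ | out ⊤ | prev + | push {3}
  [17] u=3 | in ⊤ | out ⊤ | ==

Converged values:
  [0] ⊤
  [1] ⊤
  [2] +
  [3] ⊤
  [4] ⊤
  [5] ⊤
  [6] +
  [7] ⊤

17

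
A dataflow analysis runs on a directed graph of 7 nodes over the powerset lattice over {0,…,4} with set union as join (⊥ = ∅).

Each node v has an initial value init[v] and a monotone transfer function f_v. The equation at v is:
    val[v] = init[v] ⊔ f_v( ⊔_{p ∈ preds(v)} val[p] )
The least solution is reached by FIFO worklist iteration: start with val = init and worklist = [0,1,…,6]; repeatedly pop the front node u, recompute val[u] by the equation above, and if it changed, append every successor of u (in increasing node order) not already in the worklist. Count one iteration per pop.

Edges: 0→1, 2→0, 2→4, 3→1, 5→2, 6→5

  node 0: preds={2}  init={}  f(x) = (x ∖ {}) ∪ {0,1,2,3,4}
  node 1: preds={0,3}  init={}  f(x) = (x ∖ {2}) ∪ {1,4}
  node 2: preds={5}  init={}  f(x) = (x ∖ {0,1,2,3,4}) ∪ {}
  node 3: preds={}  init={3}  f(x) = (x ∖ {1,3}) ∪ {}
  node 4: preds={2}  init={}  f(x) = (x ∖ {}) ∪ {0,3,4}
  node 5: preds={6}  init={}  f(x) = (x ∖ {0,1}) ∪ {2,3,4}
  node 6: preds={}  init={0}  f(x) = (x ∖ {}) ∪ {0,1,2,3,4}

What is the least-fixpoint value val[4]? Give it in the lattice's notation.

Iteration log — 9 steps:
  step 1. node 0  ⊔preds={}  new={0,1,2,3,4}  old={}  +wl: 
  step 2. node 1  ⊔preds={0,1,2,3,4}  new={0,1,3,4}  old={}  +wl: 
  step 3. node 2  ⊔preds={}  new={}  stable
  step 4. node 3  ⊔preds={}  new={3}  stable
  step 5. node 4  ⊔preds={}  new={0,3,4}  old={}  +wl: 
  step 6. node 5  ⊔preds={0}  new={2,3,4}  old={}  +wl: 2
  step 7. node 6  ⊔preds={}  new={0,1,2,3,4}  old={0}  +wl: 5
  step 8. node 2  ⊔preds={2,3,4}  new={}  stable
  step 9. node 5  ⊔preds={0,1,2,3,4}  new={2,3,4}  stable

Least fixpoint reached:
  node 0: {0,1,2,3,4}
  node 1: {0,1,3,4}
  node 2: {}
  node 3: {3}
  node 4: {0,3,4}
  node 5: {2,3,4}
  node 6: {0,1,2,3,4}

{0,3,4}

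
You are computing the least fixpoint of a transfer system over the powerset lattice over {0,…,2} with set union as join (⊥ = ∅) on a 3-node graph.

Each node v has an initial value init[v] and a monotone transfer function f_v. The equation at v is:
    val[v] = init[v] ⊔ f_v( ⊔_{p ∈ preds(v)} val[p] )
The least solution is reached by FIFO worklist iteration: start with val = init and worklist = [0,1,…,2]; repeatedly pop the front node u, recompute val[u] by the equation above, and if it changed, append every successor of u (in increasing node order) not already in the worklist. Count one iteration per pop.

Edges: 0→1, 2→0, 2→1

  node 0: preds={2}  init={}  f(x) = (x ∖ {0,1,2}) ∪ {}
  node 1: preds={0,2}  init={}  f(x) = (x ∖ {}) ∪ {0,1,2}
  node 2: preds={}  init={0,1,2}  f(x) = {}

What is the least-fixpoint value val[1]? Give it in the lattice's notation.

{0,1,2}

Iteration log — 3 steps:
  step 1. node 0  ⊔preds={0,1,2}  new={}  stable
  step 2. node 1  ⊔preds={0,1,2}  new={0,1,2}  old={}  +wl: 
  step 3. node 2  ⊔preds={}  new={0,1,2}  stable

Least fixpoint reached:
  node 0: {}
  node 1: {0,1,2}
  node 2: {0,1,2}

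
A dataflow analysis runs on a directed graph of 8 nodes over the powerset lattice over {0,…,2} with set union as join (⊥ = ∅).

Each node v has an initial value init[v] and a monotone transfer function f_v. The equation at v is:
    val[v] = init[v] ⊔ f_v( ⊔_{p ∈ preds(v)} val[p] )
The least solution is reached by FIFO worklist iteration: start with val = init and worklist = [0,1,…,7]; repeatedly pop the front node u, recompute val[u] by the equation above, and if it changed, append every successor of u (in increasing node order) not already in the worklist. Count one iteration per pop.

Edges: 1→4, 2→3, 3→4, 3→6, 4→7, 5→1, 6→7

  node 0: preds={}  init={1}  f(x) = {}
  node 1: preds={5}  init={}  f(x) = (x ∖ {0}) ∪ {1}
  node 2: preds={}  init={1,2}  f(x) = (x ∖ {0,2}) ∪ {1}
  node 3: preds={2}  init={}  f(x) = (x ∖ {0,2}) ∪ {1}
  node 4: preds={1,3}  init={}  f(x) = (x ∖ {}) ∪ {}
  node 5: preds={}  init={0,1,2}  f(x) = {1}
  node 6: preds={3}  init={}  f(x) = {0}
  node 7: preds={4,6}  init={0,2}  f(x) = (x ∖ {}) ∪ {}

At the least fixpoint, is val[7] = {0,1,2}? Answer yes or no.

yes

Iteration log — 8 steps:
  step 1. node 0  ⊔preds={}  new={1}  stable
  step 2. node 1  ⊔preds={0,1,2}  new={1,2}  old={}  +wl: 
  step 3. node 2  ⊔preds={}  new={1,2}  stable
  step 4. node 3  ⊔preds={1,2}  new={1}  old={}  +wl: 
  step 5. node 4  ⊔preds={1,2}  new={1,2}  old={}  +wl: 
  step 6. node 5  ⊔preds={}  new={0,1,2}  stable
  step 7. node 6  ⊔preds={1}  new={0}  old={}  +wl: 
  step 8. node 7  ⊔preds={0,1,2}  new={0,1,2}  old={0,2}  +wl: 

Least fixpoint reached:
  node 0: {1}
  node 1: {1,2}
  node 2: {1,2}
  node 3: {1}
  node 4: {1,2}
  node 5: {0,1,2}
  node 6: {0}
  node 7: {0,1,2}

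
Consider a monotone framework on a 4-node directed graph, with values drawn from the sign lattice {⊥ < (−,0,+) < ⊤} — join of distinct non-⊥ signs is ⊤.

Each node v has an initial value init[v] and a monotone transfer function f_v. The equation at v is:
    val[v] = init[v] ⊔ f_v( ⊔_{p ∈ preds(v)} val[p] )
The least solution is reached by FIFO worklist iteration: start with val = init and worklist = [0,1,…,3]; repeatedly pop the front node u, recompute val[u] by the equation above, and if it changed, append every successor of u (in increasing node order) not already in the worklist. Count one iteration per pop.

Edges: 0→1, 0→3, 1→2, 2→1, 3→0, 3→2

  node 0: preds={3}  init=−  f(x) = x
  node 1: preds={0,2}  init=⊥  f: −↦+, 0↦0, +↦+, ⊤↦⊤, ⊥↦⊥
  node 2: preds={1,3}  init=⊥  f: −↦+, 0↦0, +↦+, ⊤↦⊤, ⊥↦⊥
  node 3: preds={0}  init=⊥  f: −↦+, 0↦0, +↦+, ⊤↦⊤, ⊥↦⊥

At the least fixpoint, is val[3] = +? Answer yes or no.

Trace (11 dequeues):
  [1] u=0 | in ⊥ | out − | ==
  [2] u=1 | in − | out + | prev ⊥ | push {}
  [3] u=2 | in + | out + | prev ⊥ | push {1}
  [4] u=3 | in − | out + | prev ⊥ | push {0,2}
  [5] u=1 | in ⊤ | out ⊤ | prev + | push {}
  [6] u=0 | in + | out ⊤ | prev − | push {1,3}
  [7] u=2 | in ⊤ | out ⊤ | prev + | push {}
  [8] u=1 | in ⊤ | out ⊤ | ==
  [9] u=3 | in ⊤ | out ⊤ | prev + | push {0,2}
  [10] u=0 | in ⊤ | out ⊤ | ==
  [11] u=2 | in ⊤ | out ⊤ | ==

Converged values:
  [0] ⊤
  [1] ⊤
  [2] ⊤
  [3] ⊤

no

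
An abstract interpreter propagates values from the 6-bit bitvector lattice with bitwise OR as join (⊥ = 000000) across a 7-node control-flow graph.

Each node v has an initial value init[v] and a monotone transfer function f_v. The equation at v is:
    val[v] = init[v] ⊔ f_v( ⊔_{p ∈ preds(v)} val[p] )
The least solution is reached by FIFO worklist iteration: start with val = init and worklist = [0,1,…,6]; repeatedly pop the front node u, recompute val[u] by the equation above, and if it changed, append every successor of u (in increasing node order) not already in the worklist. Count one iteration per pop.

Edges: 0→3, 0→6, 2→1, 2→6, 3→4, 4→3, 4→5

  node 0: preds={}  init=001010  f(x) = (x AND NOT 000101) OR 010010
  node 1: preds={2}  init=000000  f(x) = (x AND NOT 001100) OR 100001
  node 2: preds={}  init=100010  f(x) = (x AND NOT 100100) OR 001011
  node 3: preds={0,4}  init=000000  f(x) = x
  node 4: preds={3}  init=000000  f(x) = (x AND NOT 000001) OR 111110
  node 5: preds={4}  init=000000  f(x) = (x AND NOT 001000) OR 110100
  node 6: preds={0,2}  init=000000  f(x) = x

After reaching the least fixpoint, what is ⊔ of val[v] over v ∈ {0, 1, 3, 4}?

Trace (10 dequeues):
  [1] u=0 | in 000000 | out 011010 | prev 001010 | push {}
  [2] u=1 | in 100010 | out 100011 | prev 000000 | push {}
  [3] u=2 | in 000000 | out 101011 | prev 100010 | push {1}
  [4] u=3 | in 011010 | out 011010 | prev 000000 | push {}
  [5] u=4 | in 011010 | out 111110 | prev 000000 | push {3}
  [6] u=5 | in 111110 | out 110110 | prev 000000 | push {}
  [7] u=6 | in 111011 | out 111011 | prev 000000 | push {}
  [8] u=1 | in 101011 | out 100011 | ==
  [9] u=3 | in 111110 | out 111110 | prev 011010 | push {4}
  [10] u=4 | in 111110 | out 111110 | ==

Converged values:
  [0] 011010
  [1] 100011
  [2] 101011
  [3] 111110
  [4] 111110
  [5] 110110
  [6] 111011

111111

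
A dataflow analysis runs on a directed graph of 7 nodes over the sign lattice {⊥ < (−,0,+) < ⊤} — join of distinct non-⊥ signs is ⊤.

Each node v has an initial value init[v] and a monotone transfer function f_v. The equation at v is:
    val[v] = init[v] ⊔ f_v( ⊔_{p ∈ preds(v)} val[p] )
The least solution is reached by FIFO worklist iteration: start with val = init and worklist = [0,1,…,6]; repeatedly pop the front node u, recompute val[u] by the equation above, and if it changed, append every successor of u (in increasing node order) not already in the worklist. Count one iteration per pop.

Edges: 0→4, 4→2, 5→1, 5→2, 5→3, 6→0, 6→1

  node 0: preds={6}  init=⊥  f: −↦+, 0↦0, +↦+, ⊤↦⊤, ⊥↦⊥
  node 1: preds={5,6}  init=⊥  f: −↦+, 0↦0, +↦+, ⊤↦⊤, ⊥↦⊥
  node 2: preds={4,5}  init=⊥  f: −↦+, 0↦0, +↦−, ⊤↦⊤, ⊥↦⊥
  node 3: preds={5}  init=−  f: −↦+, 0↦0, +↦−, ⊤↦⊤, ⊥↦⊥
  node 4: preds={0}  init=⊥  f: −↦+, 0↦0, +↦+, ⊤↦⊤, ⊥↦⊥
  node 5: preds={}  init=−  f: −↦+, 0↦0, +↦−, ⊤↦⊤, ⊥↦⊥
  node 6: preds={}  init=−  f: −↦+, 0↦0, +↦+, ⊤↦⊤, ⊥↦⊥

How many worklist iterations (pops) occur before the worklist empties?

Iteration log — 8 steps:
  step 1. node 0  ⊔preds=−  new=+  old=⊥  +wl: 
  step 2. node 1  ⊔preds=−  new=+  old=⊥  +wl: 
  step 3. node 2  ⊔preds=−  new=+  old=⊥  +wl: 
  step 4. node 3  ⊔preds=−  new=⊤  old=−  +wl: 
  step 5. node 4  ⊔preds=+  new=+  old=⊥  +wl: 2
  step 6. node 5  ⊔preds=⊥  new=−  stable
  step 7. node 6  ⊔preds=⊥  new=−  stable
  step 8. node 2  ⊔preds=⊤  new=⊤  old=+  +wl: 

Least fixpoint reached:
  node 0: +
  node 1: +
  node 2: ⊤
  node 3: ⊤
  node 4: +
  node 5: −
  node 6: −

8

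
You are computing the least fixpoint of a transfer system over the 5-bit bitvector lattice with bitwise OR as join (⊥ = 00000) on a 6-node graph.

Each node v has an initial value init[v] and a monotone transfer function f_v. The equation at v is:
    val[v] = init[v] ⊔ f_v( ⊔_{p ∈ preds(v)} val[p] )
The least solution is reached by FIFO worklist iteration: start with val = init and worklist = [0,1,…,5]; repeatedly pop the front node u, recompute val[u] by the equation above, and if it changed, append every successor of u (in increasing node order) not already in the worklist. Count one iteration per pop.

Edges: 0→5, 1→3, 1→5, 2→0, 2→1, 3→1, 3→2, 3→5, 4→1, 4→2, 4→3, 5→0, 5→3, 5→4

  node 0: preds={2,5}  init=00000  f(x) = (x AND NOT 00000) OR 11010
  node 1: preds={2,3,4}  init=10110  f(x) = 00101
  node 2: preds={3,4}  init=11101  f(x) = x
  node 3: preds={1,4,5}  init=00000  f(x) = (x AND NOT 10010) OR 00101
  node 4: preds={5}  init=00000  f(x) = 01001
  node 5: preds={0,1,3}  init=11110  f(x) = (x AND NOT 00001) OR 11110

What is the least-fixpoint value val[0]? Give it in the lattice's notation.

11111

Trace (9 dequeues):
  [1] u=0 | in 11111 | out 11111 | prev 00000 | push {}
  [2] u=1 | in 11101 | out 10111 | prev 10110 | push {}
  [3] u=2 | in 00000 | out 11101 | ==
  [4] u=3 | in 11111 | out 01101 | prev 00000 | push {1,2}
  [5] u=4 | in 11110 | out 01001 | prev 00000 | push {3}
  [6] u=5 | in 11111 | out 11110 | ==
  [7] u=1 | in 11101 | out 10111 | ==
  [8] u=2 | in 01101 | out 11101 | ==
  [9] u=3 | in 11111 | out 01101 | ==

Converged values:
  [0] 11111
  [1] 10111
  [2] 11101
  [3] 01101
  [4] 01001
  [5] 11110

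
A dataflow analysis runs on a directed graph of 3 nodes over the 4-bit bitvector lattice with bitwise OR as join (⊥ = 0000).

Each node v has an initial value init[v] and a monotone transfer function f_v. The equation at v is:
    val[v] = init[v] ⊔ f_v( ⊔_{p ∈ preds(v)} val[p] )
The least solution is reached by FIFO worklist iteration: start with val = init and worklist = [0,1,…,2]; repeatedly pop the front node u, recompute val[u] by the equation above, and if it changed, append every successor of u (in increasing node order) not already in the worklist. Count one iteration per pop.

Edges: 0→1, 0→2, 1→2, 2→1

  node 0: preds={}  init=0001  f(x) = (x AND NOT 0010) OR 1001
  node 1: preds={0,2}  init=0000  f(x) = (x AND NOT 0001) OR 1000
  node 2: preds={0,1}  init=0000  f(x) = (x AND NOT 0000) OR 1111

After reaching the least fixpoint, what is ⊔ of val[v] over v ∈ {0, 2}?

1111

Worklist (5 pops):
  #1 pop 0: in=0000 → 1001 (was 0001); enqueue []
  #2 pop 1: in=1001 → 1000 (was 0000); enqueue []
  #3 pop 2: in=1001 → 1111 (was 0000); enqueue [1]
  #4 pop 1: in=1111 → 1110 (was 1000); enqueue [2]
  #5 pop 2: in=1111 → 1111 (no change)

Fixpoint:
  val[0] = 1001
  val[1] = 1110
  val[2] = 1111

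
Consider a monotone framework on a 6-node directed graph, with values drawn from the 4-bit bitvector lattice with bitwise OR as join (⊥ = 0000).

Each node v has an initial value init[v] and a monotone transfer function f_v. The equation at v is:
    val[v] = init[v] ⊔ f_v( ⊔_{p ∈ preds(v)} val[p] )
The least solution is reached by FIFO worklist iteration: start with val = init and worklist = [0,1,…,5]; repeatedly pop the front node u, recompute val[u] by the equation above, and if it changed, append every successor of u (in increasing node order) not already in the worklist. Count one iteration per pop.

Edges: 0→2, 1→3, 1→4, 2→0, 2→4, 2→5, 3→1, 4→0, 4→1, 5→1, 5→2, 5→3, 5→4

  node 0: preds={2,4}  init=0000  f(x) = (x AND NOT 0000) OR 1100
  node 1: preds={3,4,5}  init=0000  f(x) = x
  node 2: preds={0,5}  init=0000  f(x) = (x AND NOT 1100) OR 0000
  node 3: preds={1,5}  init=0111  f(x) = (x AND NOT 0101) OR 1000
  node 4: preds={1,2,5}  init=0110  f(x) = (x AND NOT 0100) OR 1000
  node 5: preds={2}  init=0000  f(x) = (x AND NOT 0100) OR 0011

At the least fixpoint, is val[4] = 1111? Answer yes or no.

Trace (13 dequeues):
  [1] u=0 | in 0110 | out 1110 | prev 0000 | push {}
  [2] u=1 | in 0111 | out 0111 | prev 0000 | push {}
  [3] u=2 | in 1110 | out 0010 | prev 0000 | push {0}
  [4] u=3 | in 0111 | out 1111 | prev 0111 | push {1}
  [5] u=4 | in 0111 | out 1111 | prev 0110 | push {}
  [6] u=5 | in 0010 | out 0011 | prev 0000 | push {2,3,4}
  [7] u=0 | in 1111 | out 1111 | prev 1110 | push {}
  [8] u=1 | in 1111 | out 1111 | prev 0111 | push {}
  [9] u=2 | in 1111 | out 0011 | prev 0010 | push {0,5}
  [10] u=3 | in 1111 | out 1111 | ==
  [11] u=4 | in 1111 | out 1111 | ==
  [12] u=0 | in 1111 | out 1111 | ==
  [13] u=5 | in 0011 | out 0011 | ==

Converged values:
  [0] 1111
  [1] 1111
  [2] 0011
  [3] 1111
  [4] 1111
  [5] 0011

yes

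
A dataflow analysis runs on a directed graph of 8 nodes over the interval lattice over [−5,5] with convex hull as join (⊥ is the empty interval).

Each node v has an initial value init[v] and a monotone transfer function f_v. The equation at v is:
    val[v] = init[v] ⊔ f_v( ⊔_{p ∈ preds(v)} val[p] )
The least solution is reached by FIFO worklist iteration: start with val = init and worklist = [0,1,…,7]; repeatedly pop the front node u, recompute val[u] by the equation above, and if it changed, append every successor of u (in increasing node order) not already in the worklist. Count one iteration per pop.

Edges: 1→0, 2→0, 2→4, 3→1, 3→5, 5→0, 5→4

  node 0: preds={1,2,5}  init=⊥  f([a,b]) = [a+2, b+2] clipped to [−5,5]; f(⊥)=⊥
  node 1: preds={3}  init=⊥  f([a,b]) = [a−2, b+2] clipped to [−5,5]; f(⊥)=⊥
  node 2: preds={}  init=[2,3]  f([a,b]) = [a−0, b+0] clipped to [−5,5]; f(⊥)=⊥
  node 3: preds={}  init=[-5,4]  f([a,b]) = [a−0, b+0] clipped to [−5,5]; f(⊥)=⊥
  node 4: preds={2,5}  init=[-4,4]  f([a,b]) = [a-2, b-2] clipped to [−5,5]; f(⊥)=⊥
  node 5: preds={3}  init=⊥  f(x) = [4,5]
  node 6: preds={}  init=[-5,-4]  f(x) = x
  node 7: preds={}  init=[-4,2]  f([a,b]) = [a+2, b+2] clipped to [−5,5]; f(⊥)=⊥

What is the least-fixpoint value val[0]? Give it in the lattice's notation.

[-3,5]

Trace (10 dequeues):
  [1] u=0 | in [2,3] | out [4,5] | prev ⊥ | push {}
  [2] u=1 | in [-5,4] | out [-5,5] | prev ⊥ | push {0}
  [3] u=2 | in ⊥ | out [2,3] | ==
  [4] u=3 | in ⊥ | out [-5,4] | ==
  [5] u=4 | in [2,3] | out [-4,4] | ==
  [6] u=5 | in [-5,4] | out [4,5] | prev ⊥ | push {4}
  [7] u=6 | in ⊥ | out [-5,-4] | ==
  [8] u=7 | in ⊥ | out [-4,2] | ==
  [9] u=0 | in [-5,5] | out [-3,5] | prev [4,5] | push {}
  [10] u=4 | in [2,5] | out [-4,4] | ==

Converged values:
  [0] [-3,5]
  [1] [-5,5]
  [2] [2,3]
  [3] [-5,4]
  [4] [-4,4]
  [5] [4,5]
  [6] [-5,-4]
  [7] [-4,2]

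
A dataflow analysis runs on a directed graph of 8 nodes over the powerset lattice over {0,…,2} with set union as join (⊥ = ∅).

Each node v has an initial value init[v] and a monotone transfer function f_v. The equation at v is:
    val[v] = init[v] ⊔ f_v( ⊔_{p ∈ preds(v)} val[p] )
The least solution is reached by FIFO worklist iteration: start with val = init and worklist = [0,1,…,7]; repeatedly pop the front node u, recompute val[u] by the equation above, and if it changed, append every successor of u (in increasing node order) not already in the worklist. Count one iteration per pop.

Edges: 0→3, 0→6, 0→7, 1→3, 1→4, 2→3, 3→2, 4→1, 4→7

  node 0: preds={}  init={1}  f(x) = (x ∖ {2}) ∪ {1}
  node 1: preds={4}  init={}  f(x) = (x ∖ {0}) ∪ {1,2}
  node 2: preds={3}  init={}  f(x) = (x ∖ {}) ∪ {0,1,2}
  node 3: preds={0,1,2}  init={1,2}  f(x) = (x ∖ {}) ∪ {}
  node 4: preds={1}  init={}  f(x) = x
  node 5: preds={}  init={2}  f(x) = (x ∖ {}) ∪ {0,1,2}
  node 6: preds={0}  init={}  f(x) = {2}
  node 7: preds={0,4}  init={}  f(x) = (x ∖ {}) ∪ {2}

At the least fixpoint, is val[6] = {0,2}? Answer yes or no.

Iteration log — 10 steps:
  step 1. node 0  ⊔preds={}  new={1}  stable
  step 2. node 1  ⊔preds={}  new={1,2}  old={}  +wl: 
  step 3. node 2  ⊔preds={1,2}  new={0,1,2}  old={}  +wl: 
  step 4. node 3  ⊔preds={0,1,2}  new={0,1,2}  old={1,2}  +wl: 2
  step 5. node 4  ⊔preds={1,2}  new={1,2}  old={}  +wl: 1
  step 6. node 5  ⊔preds={}  new={0,1,2}  old={2}  +wl: 
  step 7. node 6  ⊔preds={1}  new={2}  old={}  +wl: 
  step 8. node 7  ⊔preds={1,2}  new={1,2}  old={}  +wl: 
  step 9. node 2  ⊔preds={0,1,2}  new={0,1,2}  stable
  step 10. node 1  ⊔preds={1,2}  new={1,2}  stable

Least fixpoint reached:
  node 0: {1}
  node 1: {1,2}
  node 2: {0,1,2}
  node 3: {0,1,2}
  node 4: {1,2}
  node 5: {0,1,2}
  node 6: {2}
  node 7: {1,2}

no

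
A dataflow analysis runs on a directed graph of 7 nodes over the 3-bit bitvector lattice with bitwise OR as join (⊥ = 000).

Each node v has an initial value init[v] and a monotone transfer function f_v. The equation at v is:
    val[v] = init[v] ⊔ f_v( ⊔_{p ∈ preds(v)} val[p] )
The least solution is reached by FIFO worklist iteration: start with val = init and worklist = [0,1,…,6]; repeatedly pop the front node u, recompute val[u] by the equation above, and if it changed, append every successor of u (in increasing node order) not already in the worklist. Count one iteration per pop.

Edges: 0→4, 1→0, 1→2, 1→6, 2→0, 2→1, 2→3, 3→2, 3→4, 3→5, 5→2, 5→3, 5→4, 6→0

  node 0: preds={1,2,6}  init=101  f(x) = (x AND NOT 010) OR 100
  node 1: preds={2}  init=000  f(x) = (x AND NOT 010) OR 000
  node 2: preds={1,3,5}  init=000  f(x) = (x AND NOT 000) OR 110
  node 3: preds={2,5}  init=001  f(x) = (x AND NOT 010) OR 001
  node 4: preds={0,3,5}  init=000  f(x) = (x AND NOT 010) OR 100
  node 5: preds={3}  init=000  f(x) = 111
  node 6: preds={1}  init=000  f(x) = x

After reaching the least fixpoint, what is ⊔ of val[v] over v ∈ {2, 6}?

Trace (15 dequeues):
  [1] u=0 | in 000 | out 101 | ==
  [2] u=1 | in 000 | out 000 | ==
  [3] u=2 | in 001 | out 111 | prev 000 | push {0,1}
  [4] u=3 | in 111 | out 101 | prev 001 | push {2}
  [5] u=4 | in 101 | out 101 | prev 000 | push {}
  [6] u=5 | in 101 | out 111 | prev 000 | push {3,4}
  [7] u=6 | in 000 | out 000 | ==
  [8] u=0 | in 111 | out 101 | ==
  [9] u=1 | in 111 | out 101 | prev 000 | push {0,6}
  [10] u=2 | in 111 | out 111 | ==
  [11] u=3 | in 111 | out 101 | ==
  [12] u=4 | in 111 | out 101 | ==
  [13] u=0 | in 111 | out 101 | ==
  [14] u=6 | in 101 | out 101 | prev 000 | push {0}
  [15] u=0 | in 111 | out 101 | ==

Converged values:
  [0] 101
  [1] 101
  [2] 111
  [3] 101
  [4] 101
  [5] 111
  [6] 101

111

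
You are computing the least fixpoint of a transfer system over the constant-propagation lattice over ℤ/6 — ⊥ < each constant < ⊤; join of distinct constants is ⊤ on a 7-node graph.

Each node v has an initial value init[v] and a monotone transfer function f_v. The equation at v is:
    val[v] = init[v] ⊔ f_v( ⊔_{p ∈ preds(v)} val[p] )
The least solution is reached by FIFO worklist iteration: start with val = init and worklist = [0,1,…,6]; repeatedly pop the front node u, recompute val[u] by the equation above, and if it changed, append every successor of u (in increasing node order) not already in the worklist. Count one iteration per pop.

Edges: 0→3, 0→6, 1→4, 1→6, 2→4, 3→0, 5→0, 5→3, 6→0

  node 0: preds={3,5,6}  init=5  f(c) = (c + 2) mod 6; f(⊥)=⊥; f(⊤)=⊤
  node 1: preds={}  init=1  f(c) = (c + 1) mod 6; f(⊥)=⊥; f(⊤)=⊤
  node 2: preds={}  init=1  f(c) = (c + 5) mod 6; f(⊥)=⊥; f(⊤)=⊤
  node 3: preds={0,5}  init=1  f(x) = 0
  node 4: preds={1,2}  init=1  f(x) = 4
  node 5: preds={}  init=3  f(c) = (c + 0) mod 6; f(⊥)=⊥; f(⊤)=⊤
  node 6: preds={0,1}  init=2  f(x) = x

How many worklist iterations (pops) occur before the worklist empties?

8

Iteration log — 8 steps:
  step 1. node 0  ⊔preds=⊤  new=⊤  old=5  +wl: 
  step 2. node 1  ⊔preds=⊥  new=1  stable
  step 3. node 2  ⊔preds=⊥  new=1  stable
  step 4. node 3  ⊔preds=⊤  new=⊤  old=1  +wl: 0
  step 5. node 4  ⊔preds=1  new=⊤  old=1  +wl: 
  step 6. node 5  ⊔preds=⊥  new=3  stable
  step 7. node 6  ⊔preds=⊤  new=⊤  old=2  +wl: 
  step 8. node 0  ⊔preds=⊤  new=⊤  stable

Least fixpoint reached:
  node 0: ⊤
  node 1: 1
  node 2: 1
  node 3: ⊤
  node 4: ⊤
  node 5: 3
  node 6: ⊤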